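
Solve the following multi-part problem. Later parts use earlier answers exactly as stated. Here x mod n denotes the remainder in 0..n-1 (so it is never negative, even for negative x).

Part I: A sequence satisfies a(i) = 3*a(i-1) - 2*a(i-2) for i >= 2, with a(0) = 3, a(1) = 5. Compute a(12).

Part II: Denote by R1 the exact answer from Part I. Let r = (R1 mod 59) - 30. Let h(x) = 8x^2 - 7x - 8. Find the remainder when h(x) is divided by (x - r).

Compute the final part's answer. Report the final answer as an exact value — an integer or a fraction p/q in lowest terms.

Part I: a(2) = 3*(5) - 2*(3) = 9; iterating: a(2)=9, a(3)=17, a(4)=33, a(5)=65, a(6)=129, a(7)=257, a(8)=513, a(9)=1025, a(10)=2049, a(11)=4097, a(12)=8193; answer 8193
Part II: R1 = 8193; r = 21; remainder = value at the root: 8*(21)^2 - 7*(21)^1 - 8 = (3528) + (-147) + (-8) = 3373; answer 3373

3373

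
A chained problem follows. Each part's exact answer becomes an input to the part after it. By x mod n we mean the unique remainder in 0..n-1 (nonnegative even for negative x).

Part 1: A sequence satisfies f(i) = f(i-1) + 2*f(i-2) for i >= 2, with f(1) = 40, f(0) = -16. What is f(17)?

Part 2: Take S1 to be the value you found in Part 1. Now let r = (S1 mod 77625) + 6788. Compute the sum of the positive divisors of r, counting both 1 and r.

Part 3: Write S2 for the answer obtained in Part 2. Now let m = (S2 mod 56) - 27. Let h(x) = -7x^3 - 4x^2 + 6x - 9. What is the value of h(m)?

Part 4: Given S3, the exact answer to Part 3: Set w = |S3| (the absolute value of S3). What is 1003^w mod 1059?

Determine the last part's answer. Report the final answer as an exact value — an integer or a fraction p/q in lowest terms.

541

Part 1: f(2) = 1*(40) + 2*(-16) = 8; iterating: f(2)=8, f(3)=88, f(4)=104, f(5)=280, f(6)=488, f(7)=1048, f(8)=2024, f(9)=4120, f(10)=8168, f(11)=16408, f(12)=32744, f(13)=65560, f(14)=131048, f(15)=262168, f(16)=524264, f(17)=1048600; answer 1048600
Part 2: S1 = 1048600; r = 46263; 46263 = 3 * 7 * 2203; sigma = (1 + 3) * (1 + 7) * (1 + 2203) = 4 * 8 * 2204 = 70528; answer 70528
Part 3: S2 = 70528; m = -3; -7*(-3)^3 - 4*(-3)^2 + 6*(-3)^1 - 9 = (189) + (-36) + (-18) + (-9) = 126; answer 126
Part 4: S3 = 126; w = 126; squarings mod 1059: 1003^1=1003, 1003^2=1018, 1003^4=622, 1003^8=349, 1003^16=16, 1003^32=256, 1003^64=937; 1003^126 = 1003^2 * 1003^4 * 1003^8 * 1003^16 * 1003^32 * 1003^64 = 541 (mod 1059); answer 541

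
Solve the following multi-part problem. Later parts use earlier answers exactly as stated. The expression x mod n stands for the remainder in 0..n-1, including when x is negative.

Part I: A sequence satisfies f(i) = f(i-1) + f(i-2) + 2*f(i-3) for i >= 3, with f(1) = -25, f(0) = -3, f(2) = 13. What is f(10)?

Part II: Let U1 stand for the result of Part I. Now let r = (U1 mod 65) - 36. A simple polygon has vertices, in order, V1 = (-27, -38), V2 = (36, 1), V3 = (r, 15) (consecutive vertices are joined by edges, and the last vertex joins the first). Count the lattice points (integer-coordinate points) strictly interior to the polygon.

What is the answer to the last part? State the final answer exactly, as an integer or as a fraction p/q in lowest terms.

Part I: f(3) = 1*(13) + 1*(-25) + 2*(-3) = -18; iterating: f(3)=-18, f(4)=-55, f(5)=-47, f(6)=-138, f(7)=-295, f(8)=-527, f(9)=-1098, f(10)=-2215; answer -2215
Part II: U1 = -2215; r = 24; cross terms: (-27*1 - 36*-38)=1341, (36*15 - 24*1)=516, (24*-38 - -27*15)=-507; twice the area = |1350| = 1350; area = 675; boundary points = 3 + 2 + 1 = 6; strictly interior points = area - boundary/2 + 1 = 673; answer 673

673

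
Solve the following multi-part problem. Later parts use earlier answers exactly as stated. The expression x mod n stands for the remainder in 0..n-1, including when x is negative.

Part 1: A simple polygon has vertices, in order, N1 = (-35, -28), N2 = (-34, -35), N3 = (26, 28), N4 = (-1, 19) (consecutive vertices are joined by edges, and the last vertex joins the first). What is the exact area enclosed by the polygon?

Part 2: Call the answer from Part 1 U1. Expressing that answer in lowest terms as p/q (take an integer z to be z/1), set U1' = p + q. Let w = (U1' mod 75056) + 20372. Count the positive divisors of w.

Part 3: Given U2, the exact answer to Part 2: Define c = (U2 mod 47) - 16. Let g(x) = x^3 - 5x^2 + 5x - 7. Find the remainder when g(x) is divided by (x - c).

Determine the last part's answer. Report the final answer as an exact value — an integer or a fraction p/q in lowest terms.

225

Part 1: cross terms: (-35*-35 - -34*-28)=273, (-34*28 - 26*-35)=-42, (26*19 - -1*28)=522, (-1*-28 - -35*19)=693; twice the area = |1446| = 1446; area = 723; answer 723
Part 2: U1 = 723; threaded value p + q = 724; w = 21096; 21096 = 2^3 * 3^2 * 293; number of divisors = (3+1) * (2+1) * (1+1) = 24; answer 24
Part 3: U2 = 24; c = 8; remainder = value at the root: 1*(8)^3 - 5*(8)^2 + 5*(8)^1 - 7 = (512) + (-320) + (40) + (-7) = 225; answer 225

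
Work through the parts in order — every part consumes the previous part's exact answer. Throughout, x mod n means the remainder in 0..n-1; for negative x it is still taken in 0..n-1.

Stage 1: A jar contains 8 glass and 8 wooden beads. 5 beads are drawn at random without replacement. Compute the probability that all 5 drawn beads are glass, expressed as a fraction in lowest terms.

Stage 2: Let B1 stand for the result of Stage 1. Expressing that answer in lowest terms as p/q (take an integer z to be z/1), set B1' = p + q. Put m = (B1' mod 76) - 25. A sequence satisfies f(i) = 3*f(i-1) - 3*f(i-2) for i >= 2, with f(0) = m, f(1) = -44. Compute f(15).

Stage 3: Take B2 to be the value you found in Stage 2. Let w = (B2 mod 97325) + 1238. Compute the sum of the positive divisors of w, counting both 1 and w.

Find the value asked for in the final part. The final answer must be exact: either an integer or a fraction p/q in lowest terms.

Stage 1: total draws C(16,5) = 4368; favorable C(8,5) = 56; P = 1/78; answer 1/78
Stage 2: B1 = 1/78; threaded value p + q = 79; m = -22; f(2) = 3*(-44) - 3*(-22) = -66; iterating: f(2)=-66, f(3)=-66, f(4)=0, f(5)=198, f(6)=594, f(7)=1188, f(8)=1782, f(9)=1782, f(10)=0, f(11)=-5346, f(12)=-16038, f(13)=-32076, f(14)=-48114, f(15)=-48114; answer -48114
Stage 3: B2 = -48114; w = 50449; 50449 = 7 * 7207; sigma = (1 + 7) * (1 + 7207) = 8 * 7208 = 57664; answer 57664

57664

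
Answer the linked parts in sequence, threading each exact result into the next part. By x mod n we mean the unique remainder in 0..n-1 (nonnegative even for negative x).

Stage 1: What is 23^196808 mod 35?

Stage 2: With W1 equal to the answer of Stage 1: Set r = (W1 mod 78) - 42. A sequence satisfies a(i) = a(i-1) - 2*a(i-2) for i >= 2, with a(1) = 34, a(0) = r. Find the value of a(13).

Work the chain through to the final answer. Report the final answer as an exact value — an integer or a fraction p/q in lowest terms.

2756

Stage 1: squarings mod 35: 23^1=23, 23^2=4, 23^4=16, 23^8=11, 23^16=16, 23^32=11, 23^64=16, 23^128=11, 23^256=16, 23^512=11, 23^1024=16, 23^2048=11, 23^4096=16, 23^8192=11, 23^16384=16, 23^32768=11, 23^65536=16, 23^131072=11; 23^196808 = 23^8 * 23^64 * 23^128 * 23^65536 * 23^131072 = 11 (mod 35); answer 11
Stage 2: W1 = 11; r = -31; a(2) = 1*(34) - 2*(-31) = 96; iterating: a(2)=96, a(3)=28, a(4)=-164, a(5)=-220, a(6)=108, a(7)=548, a(8)=332, a(9)=-764, a(10)=-1428, a(11)=100, a(12)=2956, a(13)=2756; answer 2756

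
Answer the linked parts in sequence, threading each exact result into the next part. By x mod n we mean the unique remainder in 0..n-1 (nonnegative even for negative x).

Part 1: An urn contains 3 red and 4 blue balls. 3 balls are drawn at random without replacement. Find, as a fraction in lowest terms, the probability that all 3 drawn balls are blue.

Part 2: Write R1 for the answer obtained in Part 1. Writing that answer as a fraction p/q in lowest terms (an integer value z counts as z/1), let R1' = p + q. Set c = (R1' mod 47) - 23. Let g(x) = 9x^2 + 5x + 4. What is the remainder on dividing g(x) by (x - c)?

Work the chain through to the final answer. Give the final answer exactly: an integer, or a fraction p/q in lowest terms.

Part 1: total draws C(7,3) = 35; favorable C(4,3) = 4; P = 4/35; answer 4/35
Part 2: R1 = 4/35; threaded value p + q = 39; c = 16; remainder = value at the root: 9*(16)^2 + 5*(16)^1 + 4 = (2304) + (80) + (4) = 2388; answer 2388

2388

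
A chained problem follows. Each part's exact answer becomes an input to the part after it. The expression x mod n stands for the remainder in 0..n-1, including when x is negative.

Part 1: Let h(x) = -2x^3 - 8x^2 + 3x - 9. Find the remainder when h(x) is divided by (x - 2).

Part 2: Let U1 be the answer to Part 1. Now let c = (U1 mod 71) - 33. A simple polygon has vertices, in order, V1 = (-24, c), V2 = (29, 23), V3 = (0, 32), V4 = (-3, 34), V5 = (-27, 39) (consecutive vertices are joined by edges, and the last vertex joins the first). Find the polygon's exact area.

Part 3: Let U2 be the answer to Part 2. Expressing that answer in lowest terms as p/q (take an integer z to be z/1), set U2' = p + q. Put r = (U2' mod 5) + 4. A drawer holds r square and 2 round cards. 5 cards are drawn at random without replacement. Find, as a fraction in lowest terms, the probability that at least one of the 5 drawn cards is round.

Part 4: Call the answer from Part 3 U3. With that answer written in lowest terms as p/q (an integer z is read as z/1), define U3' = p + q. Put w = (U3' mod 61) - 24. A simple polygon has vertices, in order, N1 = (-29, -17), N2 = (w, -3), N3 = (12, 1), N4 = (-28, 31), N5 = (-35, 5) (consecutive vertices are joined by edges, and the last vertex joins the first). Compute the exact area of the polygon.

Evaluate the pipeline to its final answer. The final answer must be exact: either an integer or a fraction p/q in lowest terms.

Part 1: remainder = value at the root: -2*(2)^3 - 8*(2)^2 + 3*(2)^1 - 9 = (-16) + (-32) + (6) + (-9) = -51; answer -51
Part 2: U1 = -51; c = -13; cross terms: (-24*23 - 29*-13)=-175, (29*32 - 0*23)=928, (0*34 - -3*32)=96, (-3*39 - -27*34)=801, (-27*-13 - -24*39)=1287; twice the area = |2937| = 2937; area = 2937/2; answer 2937/2
Part 3: U2 = 2937/2; threaded value p + q = 2939; r = 8; total draws C(10,5) = 252; complement C(8,5) = 56; favorable 252 - 56 = 196; P = 7/9; answer 7/9
Part 4: U3 = 7/9; threaded value p + q = 16; w = -8; cross terms: (-29*-3 - -8*-17)=-49, (-8*1 - 12*-3)=28, (12*31 - -28*1)=400, (-28*5 - -35*31)=945, (-35*-17 - -29*5)=740; twice the area = |2064| = 2064; area = 1032; answer 1032

1032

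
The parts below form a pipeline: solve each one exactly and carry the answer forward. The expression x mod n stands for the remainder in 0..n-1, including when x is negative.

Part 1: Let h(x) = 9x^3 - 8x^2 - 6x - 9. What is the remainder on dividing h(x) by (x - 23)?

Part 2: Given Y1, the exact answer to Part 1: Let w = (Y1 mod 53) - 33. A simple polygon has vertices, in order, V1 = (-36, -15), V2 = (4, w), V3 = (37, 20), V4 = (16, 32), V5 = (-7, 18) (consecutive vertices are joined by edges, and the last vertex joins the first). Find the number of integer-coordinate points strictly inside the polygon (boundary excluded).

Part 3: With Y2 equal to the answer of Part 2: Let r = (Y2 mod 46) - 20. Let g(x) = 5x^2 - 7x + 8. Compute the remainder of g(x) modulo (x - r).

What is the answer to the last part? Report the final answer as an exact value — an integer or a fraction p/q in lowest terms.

Part 1: remainder = value at the root: 9*(23)^3 - 8*(23)^2 - 6*(23)^1 - 9 = (109503) + (-4232) + (-138) + (-9) = 105124; answer 105124
Part 2: Y1 = 105124; w = -8; cross terms: (-36*-8 - 4*-15)=348, (4*20 - 37*-8)=376, (37*32 - 16*20)=864, (16*18 - -7*32)=512, (-7*-15 - -36*18)=753; twice the area = |2853| = 2853; area = 2853/2; boundary points = 1 + 1 + 3 + 1 + 1 = 7; strictly interior points = area - boundary/2 + 1 = 1424; answer 1424
Part 3: Y2 = 1424; r = 24; remainder = value at the root: 5*(24)^2 - 7*(24)^1 + 8 = (2880) + (-168) + (8) = 2720; answer 2720

2720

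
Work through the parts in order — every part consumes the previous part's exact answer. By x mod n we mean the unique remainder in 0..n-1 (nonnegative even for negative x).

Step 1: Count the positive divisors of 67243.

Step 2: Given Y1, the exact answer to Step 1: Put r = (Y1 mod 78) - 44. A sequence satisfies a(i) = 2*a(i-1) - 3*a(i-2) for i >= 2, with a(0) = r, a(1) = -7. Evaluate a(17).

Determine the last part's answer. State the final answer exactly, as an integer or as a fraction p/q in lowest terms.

Step 1: 67243 = 11 * 6113; number of divisors = (1+1) * (1+1) = 4; answer 4
Step 2: Y1 = 4; r = -40; a(2) = 2*(-7) - 3*(-40) = 106; iterating: a(2)=106, a(3)=233, a(4)=148, a(5)=-403, a(6)=-1250, a(7)=-1291, a(8)=1168, a(9)=6209, a(10)=8914, a(11)=-799, a(12)=-28340, a(13)=-54283, a(14)=-23546, a(15)=115757, a(16)=302152, a(17)=257033; answer 257033

257033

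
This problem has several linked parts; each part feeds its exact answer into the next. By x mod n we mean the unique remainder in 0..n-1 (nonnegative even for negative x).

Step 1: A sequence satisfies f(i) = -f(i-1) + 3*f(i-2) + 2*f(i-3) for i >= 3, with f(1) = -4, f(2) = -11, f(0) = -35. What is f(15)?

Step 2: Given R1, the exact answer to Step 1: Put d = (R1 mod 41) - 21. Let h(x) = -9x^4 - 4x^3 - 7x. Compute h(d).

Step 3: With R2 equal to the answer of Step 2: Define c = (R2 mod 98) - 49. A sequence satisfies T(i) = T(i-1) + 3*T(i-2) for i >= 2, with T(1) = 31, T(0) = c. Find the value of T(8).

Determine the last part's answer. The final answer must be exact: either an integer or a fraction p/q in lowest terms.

-7532

Step 1: f(3) = -1*(-11) + 3*(-4) + 2*(-35) = -71; iterating: f(3)=-71, f(4)=30, f(5)=-265, f(6)=213, f(7)=-948, f(8)=1057, f(9)=-3475, f(10)=4750, f(11)=-13061, f(12)=20361, f(13)=-50044, f(14)=85005, f(15)=-194415; answer -194415
Step 2: R1 = -194415; d = -14; -9*(-14)^4 - 4*(-14)^3 - 7*(-14)^1 = (-345744) + (10976) + (98) = -334670; answer -334670
Step 3: R2 = -334670; c = -49; T(2) = 1*(31) + 3*(-49) = -116; iterating: T(2)=-116, T(3)=-23, T(4)=-371, T(5)=-440, T(6)=-1553, T(7)=-2873, T(8)=-7532; answer -7532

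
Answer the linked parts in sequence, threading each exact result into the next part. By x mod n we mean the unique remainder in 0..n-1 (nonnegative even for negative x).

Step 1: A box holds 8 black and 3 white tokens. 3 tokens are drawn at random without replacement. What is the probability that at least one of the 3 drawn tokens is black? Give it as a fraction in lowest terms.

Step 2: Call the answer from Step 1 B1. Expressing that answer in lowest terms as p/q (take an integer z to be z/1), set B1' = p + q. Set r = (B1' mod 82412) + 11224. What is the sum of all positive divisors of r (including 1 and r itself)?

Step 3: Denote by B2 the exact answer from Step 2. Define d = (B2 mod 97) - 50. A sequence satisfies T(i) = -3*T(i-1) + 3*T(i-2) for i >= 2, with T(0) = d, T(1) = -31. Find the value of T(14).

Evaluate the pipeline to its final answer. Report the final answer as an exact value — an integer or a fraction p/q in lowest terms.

1558034109

Step 1: total draws C(11,3) = 165; complement C(3,3) = 1; favorable 165 - 1 = 164; P = 164/165; answer 164/165
Step 2: B1 = 164/165; threaded value p + q = 329; r = 11553; 11553 = 3 * 3851; sigma = (1 + 3) * (1 + 3851) = 4 * 3852 = 15408; answer 15408
Step 3: B2 = 15408; d = 32; T(2) = -3*(-31) + 3*(32) = 189; iterating: T(2)=189, T(3)=-660, T(4)=2547, T(5)=-9621, T(6)=36504, T(7)=-138375, T(8)=524637, T(9)=-1989036, T(10)=7541019, T(11)=-28590165, T(12)=108393552, T(13)=-410951151, T(14)=1558034109; answer 1558034109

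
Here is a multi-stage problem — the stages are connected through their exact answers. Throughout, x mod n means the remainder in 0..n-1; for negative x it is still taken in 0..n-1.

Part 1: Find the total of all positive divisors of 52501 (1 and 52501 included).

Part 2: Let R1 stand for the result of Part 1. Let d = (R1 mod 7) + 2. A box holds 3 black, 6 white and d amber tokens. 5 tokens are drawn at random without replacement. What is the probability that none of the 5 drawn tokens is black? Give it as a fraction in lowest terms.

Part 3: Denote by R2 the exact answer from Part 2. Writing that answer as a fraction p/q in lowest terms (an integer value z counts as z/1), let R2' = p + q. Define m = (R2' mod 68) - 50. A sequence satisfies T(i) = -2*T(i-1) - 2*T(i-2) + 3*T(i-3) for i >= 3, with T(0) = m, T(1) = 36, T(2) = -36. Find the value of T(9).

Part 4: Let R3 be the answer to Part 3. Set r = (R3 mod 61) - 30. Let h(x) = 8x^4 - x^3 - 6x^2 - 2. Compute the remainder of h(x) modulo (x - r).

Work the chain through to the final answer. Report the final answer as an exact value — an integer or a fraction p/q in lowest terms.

Part 1: 52501 is prime, so its only divisors are 1 and 52501; sigma = 1 + 52501 = 52502; answer 52502
Part 2: R1 = 52502; d = 4; total draws C(13,5) = 1287; favorable C(10,5) = 252; P = 28/143; answer 28/143
Part 3: R2 = 28/143; threaded value p + q = 171; m = -15; T(3) = -2*(-36) - 2*(36) + 3*(-15) = -45; iterating: T(3)=-45, T(4)=270, T(5)=-558, T(6)=441, T(7)=1044, T(8)=-4644, T(9)=8523; answer 8523
Part 4: R3 = 8523; r = 14; remainder = value at the root: 8*(14)^4 - 1*(14)^3 - 6*(14)^2 - 2 = (307328) + (-2744) + (-1176) + (-2) = 303406; answer 303406

303406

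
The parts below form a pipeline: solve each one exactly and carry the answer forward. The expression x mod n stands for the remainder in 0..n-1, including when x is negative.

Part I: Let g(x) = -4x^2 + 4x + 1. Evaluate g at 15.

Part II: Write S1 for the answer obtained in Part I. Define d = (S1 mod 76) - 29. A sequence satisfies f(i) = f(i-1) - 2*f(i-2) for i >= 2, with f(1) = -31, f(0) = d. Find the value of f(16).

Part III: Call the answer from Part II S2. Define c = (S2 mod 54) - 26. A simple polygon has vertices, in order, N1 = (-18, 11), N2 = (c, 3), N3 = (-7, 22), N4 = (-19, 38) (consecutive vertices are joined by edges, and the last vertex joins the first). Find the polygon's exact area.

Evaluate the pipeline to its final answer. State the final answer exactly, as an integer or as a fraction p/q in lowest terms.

Part I: -4*(15)^2 + 4*(15)^1 + 1 = (-900) + (60) + (1) = -839; answer -839
Part II: S1 = -839; d = 44; f(2) = 1*(-31) - 2*(44) = -119; iterating: f(2)=-119, f(3)=-57, f(4)=181, f(5)=295, f(6)=-67, f(7)=-657, f(8)=-523, f(9)=791, f(10)=1837, f(11)=255, f(12)=-3419, f(13)=-3929, f(14)=2909, f(15)=10767, f(16)=4949; answer 4949
Part III: S2 = 4949; c = 9; cross terms: (-18*3 - 9*11)=-153, (9*22 - -7*3)=219, (-7*38 - -19*22)=152, (-19*11 - -18*38)=475; twice the area = |693| = 693; area = 693/2; answer 693/2

693/2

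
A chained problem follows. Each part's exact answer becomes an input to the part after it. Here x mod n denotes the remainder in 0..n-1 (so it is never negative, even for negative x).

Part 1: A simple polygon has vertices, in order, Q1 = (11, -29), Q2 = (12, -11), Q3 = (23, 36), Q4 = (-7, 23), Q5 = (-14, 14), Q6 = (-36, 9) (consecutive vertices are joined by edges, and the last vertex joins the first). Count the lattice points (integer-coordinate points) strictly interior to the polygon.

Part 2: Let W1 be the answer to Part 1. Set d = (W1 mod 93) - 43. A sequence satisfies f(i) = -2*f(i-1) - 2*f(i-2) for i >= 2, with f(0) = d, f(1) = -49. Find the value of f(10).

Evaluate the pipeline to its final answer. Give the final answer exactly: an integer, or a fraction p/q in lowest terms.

1760

Part 1: cross terms: (11*-11 - 12*-29)=227, (12*36 - 23*-11)=685, (23*23 - -7*36)=781, (-7*14 - -14*23)=224, (-14*9 - -36*14)=378, (-36*-29 - 11*9)=945; twice the area = |3240| = 3240; area = 1620; boundary points = 1 + 1 + 1 + 1 + 1 + 1 = 6; strictly interior points = area - boundary/2 + 1 = 1618; answer 1618
Part 2: W1 = 1618; d = -6; f(2) = -2*(-49) - 2*(-6) = 110; iterating: f(2)=110, f(3)=-122, f(4)=24, f(5)=196, f(6)=-440, f(7)=488, f(8)=-96, f(9)=-784, f(10)=1760; answer 1760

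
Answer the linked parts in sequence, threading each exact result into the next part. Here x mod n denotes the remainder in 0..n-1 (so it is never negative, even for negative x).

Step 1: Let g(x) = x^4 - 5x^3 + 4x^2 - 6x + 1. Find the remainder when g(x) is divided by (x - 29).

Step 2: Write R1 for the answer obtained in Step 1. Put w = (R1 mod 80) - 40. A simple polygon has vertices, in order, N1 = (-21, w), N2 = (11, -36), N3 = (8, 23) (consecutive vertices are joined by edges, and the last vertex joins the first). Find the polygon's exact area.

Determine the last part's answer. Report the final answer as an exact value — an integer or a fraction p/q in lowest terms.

Step 1: remainder = value at the root: 1*(29)^4 - 5*(29)^3 + 4*(29)^2 - 6*(29)^1 + 1 = (707281) + (-121945) + (3364) + (-174) + (1) = 588527; answer 588527
Step 2: R1 = 588527; w = 7; cross terms: (-21*-36 - 11*7)=679, (11*23 - 8*-36)=541, (8*7 - -21*23)=539; twice the area = |1759| = 1759; area = 1759/2; answer 1759/2

1759/2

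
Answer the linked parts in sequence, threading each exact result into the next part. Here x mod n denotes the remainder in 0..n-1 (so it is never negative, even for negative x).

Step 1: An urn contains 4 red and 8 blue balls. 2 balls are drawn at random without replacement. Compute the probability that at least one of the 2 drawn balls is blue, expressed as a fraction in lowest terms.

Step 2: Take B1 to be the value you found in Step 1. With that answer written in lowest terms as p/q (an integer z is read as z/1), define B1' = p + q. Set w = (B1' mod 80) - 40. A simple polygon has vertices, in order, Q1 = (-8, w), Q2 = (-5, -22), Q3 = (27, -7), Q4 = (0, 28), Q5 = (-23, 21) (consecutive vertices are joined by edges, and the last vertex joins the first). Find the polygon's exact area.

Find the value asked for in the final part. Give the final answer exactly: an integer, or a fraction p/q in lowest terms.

Step 1: total draws C(12,2) = 66; complement C(4,2) = 6; favorable 66 - 6 = 60; P = 10/11; answer 10/11
Step 2: B1 = 10/11; threaded value p + q = 21; w = -19; cross terms: (-8*-22 - -5*-19)=81, (-5*-7 - 27*-22)=629, (27*28 - 0*-7)=756, (0*21 - -23*28)=644, (-23*-19 - -8*21)=605; twice the area = |2715| = 2715; area = 2715/2; answer 2715/2

2715/2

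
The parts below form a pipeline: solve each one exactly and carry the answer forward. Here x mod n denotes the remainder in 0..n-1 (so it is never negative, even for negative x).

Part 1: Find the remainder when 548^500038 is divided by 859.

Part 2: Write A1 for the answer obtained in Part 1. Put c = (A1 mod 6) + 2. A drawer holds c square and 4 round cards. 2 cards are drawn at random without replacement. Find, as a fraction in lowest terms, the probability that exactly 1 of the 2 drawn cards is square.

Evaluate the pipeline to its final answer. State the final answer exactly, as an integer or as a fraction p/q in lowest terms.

28/55

Part 1: squarings mod 859: 548^1=548, 548^2=513, 548^4=315, 548^8=440, 548^16=325, 548^32=827, 548^64=165, 548^128=596, 548^256=449, 548^512=595, 548^1024=117, 548^2048=804, 548^4096=448, 548^8192=557, 548^16384=150, 548^32768=166, 548^65536=68, 548^131072=329, 548^262144=7; 548^500038 = 548^2 * 548^4 * 548^64 * 548^256 * 548^8192 * 548^32768 * 548^65536 * 548^131072 * 548^262144 = 173 (mod 859); answer 173
Part 2: A1 = 173; c = 7; total draws C(11,2) = 55; favorable C(7,1)*C(4,1) = 28; P = 28/55; answer 28/55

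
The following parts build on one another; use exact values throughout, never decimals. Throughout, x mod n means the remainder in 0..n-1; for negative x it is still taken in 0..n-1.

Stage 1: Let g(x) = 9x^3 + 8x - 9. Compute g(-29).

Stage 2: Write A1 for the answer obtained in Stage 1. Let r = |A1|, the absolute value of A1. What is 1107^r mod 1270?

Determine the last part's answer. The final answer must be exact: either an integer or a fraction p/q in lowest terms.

679

Stage 1: 9*(-29)^3 + 8*(-29)^1 - 9 = (-219501) + (-232) + (-9) = -219742; answer -219742
Stage 2: A1 = -219742; r = 219742; squarings mod 1270: 1107^1=1107, 1107^2=1169, 1107^4=41, 1107^8=411, 1107^16=11, 1107^32=121, 1107^64=671, 1107^128=661, 1107^256=41, 1107^512=411, 1107^1024=11, 1107^2048=121, 1107^4096=671, 1107^8192=661, 1107^16384=41, 1107^32768=411, 1107^65536=11, 1107^131072=121; 1107^219742 = 1107^2 * 1107^4 * 1107^8 * 1107^16 * 1107^64 * 1107^512 * 1107^2048 * 1107^4096 * 1107^16384 * 1107^65536 * 1107^131072 = 679 (mod 1270); answer 679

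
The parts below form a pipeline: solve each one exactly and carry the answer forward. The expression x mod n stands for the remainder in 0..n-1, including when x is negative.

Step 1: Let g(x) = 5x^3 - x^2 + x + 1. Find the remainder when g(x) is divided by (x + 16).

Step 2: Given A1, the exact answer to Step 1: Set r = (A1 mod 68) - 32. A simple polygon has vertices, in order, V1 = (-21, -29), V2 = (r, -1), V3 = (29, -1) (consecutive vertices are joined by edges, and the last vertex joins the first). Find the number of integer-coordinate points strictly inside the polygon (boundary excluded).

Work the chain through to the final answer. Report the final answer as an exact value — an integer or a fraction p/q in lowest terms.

Step 1: remainder = value at the root: 5*(-16)^3 - 1*(-16)^2 + 1*(-16)^1 + 1 = (-20480) + (-256) + (-16) + (1) = -20751; answer -20751
Step 2: A1 = -20751; r = 25; cross terms: (-21*-1 - 25*-29)=746, (25*-1 - 29*-1)=4, (29*-29 - -21*-1)=-862; twice the area = |-112| = 112; area = 56; boundary points = 2 + 4 + 2 = 8; strictly interior points = area - boundary/2 + 1 = 53; answer 53

53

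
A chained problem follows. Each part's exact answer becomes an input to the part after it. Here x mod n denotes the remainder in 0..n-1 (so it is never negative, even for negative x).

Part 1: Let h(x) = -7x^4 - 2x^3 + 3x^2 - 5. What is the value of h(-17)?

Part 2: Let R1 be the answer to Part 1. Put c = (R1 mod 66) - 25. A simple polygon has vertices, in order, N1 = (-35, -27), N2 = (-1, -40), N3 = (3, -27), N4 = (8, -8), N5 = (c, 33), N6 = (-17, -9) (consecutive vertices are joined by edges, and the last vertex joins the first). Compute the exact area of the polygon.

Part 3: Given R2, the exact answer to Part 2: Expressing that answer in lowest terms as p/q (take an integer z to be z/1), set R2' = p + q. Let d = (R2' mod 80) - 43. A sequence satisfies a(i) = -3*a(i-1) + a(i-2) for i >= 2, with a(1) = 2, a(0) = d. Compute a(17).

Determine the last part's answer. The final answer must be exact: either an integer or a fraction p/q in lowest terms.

1368127532

Part 1: -7*(-17)^4 - 2*(-17)^3 + 3*(-17)^2 - 5 = (-584647) + (9826) + (867) + (-5) = -573959; answer -573959
Part 2: R1 = -573959; c = 18; cross terms: (-35*-40 - -1*-27)=1373, (-1*-27 - 3*-40)=147, (3*-8 - 8*-27)=192, (8*33 - 18*-8)=408, (18*-9 - -17*33)=399, (-17*-27 - -35*-9)=144; twice the area = |2663| = 2663; area = 2663/2; answer 2663/2
Part 3: R2 = 2663/2; threaded value p + q = 2665; d = -18; a(2) = -3*(2) + 1*(-18) = -24; iterating: a(2)=-24, a(3)=74, a(4)=-246, a(5)=812, a(6)=-2682, a(7)=8858, a(8)=-29256, a(9)=96626, a(10)=-319134, a(11)=1054028, a(12)=-3481218, a(13)=11497682, a(14)=-37974264, a(15)=125420474, a(16)=-414235686, a(17)=1368127532; answer 1368127532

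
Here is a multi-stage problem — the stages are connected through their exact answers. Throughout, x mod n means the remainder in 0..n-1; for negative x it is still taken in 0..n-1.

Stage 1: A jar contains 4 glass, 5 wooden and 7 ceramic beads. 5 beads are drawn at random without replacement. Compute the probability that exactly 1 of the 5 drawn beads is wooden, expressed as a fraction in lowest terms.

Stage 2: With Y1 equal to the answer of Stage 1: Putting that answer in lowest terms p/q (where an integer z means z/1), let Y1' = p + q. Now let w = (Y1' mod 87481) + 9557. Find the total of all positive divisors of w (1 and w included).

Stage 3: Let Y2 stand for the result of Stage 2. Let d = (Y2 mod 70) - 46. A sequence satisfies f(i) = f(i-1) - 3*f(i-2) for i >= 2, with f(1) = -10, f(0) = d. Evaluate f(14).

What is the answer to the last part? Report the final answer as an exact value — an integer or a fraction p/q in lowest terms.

-7180

Stage 1: total draws C(16,5) = 4368; favorable C(5,1)*C(11,4) = 1650; P = 275/728; answer 275/728
Stage 2: Y1 = 275/728; threaded value p + q = 1003; w = 10560; 10560 = 2^6 * 3 * 5 * 11; sigma = (1 + 2 + 4 + 8 + 16 + 32 + 64) * (1 + 3) * (1 + 5) * (1 + 11) = 127 * 4 * 6 * 12 = 36576; answer 36576
Stage 3: Y2 = 36576; d = -10; f(2) = 1*(-10) - 3*(-10) = 20; iterating: f(2)=20, f(3)=50, f(4)=-10, f(5)=-160, f(6)=-130, f(7)=350, f(8)=740, f(9)=-310, f(10)=-2530, f(11)=-1600, f(12)=5990, f(13)=10790, f(14)=-7180; answer -7180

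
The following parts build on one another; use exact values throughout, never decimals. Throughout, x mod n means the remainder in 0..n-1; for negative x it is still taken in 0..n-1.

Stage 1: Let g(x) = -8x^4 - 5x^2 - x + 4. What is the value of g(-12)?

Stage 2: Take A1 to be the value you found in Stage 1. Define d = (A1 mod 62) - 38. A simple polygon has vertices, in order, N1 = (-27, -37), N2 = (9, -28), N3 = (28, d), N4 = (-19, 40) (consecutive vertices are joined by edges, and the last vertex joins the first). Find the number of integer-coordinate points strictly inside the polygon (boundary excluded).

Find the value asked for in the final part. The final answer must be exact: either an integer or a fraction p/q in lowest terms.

Stage 1: -8*(-12)^4 - 5*(-12)^2 - 1*(-12)^1 + 4 = (-165888) + (-720) + (12) + (4) = -166592; answer -166592
Stage 2: A1 = -166592; d = -36; cross terms: (-27*-28 - 9*-37)=1089, (9*-36 - 28*-28)=460, (28*40 - -19*-36)=436, (-19*-37 - -27*40)=1783; twice the area = |3768| = 3768; area = 1884; boundary points = 9 + 1 + 1 + 1 = 12; strictly interior points = area - boundary/2 + 1 = 1879; answer 1879

1879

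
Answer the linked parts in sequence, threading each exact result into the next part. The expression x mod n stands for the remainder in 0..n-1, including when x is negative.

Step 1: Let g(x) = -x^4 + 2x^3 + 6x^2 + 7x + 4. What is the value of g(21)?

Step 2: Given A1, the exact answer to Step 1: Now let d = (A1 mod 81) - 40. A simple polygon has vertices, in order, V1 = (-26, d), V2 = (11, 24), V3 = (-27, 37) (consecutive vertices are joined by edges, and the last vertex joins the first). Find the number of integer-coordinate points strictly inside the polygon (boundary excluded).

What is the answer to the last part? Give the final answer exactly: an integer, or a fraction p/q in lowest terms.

Step 1: -1*(21)^4 + 2*(21)^3 + 6*(21)^2 + 7*(21)^1 + 4 = (-194481) + (18522) + (2646) + (147) + (4) = -173162; answer -173162
Step 2: A1 = -173162; d = -24; cross terms: (-26*24 - 11*-24)=-360, (11*37 - -27*24)=1055, (-27*-24 - -26*37)=1610; twice the area = |2305| = 2305; area = 2305/2; boundary points = 1 + 1 + 1 = 3; strictly interior points = area - boundary/2 + 1 = 1152; answer 1152

1152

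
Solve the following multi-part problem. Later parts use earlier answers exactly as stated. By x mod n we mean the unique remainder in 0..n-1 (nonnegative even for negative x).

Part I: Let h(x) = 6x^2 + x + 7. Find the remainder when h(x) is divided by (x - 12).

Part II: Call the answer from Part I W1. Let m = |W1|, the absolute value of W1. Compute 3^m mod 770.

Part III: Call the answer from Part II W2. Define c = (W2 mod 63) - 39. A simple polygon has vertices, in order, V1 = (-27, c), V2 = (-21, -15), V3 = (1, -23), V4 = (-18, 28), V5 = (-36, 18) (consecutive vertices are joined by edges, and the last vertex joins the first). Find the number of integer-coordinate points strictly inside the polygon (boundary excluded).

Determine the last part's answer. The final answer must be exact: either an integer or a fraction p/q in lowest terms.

Part I: remainder = value at the root: 6*(12)^2 + 1*(12)^1 + 7 = (864) + (12) + (7) = 883; answer 883
Part II: W1 = 883; m = 883; squarings mod 770: 3^1=3, 3^2=9, 3^4=81, 3^8=401, 3^16=641, 3^32=471, 3^64=81, 3^128=401, 3^256=641, 3^512=471; 3^883 = 3^1 * 3^2 * 3^16 * 3^32 * 3^64 * 3^256 * 3^512 = 577 (mod 770); answer 577
Part III: W2 = 577; c = -29; cross terms: (-27*-15 - -21*-29)=-204, (-21*-23 - 1*-15)=498, (1*28 - -18*-23)=-386, (-18*18 - -36*28)=684, (-36*-29 - -27*18)=1530; twice the area = |2122| = 2122; area = 1061; boundary points = 2 + 2 + 1 + 2 + 1 = 8; strictly interior points = area - boundary/2 + 1 = 1058; answer 1058

1058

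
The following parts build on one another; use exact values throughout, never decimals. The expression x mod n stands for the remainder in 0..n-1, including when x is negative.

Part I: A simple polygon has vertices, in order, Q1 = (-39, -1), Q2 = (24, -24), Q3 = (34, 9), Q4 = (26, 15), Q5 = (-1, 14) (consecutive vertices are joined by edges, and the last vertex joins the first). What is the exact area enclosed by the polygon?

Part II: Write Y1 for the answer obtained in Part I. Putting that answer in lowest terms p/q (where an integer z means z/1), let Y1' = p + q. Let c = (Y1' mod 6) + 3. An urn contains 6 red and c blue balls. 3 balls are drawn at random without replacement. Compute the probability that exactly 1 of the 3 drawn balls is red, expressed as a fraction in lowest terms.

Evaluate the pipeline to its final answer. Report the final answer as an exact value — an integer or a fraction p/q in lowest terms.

Part I: cross terms: (-39*-24 - 24*-1)=960, (24*9 - 34*-24)=1032, (34*15 - 26*9)=276, (26*14 - -1*15)=379, (-1*-1 - -39*14)=547; twice the area = |3194| = 3194; area = 1597; answer 1597
Part II: Y1 = 1597; threaded value p + q = 1598; c = 5; total draws C(11,3) = 165; favorable C(6,1)*C(5,2) = 60; P = 4/11; answer 4/11

4/11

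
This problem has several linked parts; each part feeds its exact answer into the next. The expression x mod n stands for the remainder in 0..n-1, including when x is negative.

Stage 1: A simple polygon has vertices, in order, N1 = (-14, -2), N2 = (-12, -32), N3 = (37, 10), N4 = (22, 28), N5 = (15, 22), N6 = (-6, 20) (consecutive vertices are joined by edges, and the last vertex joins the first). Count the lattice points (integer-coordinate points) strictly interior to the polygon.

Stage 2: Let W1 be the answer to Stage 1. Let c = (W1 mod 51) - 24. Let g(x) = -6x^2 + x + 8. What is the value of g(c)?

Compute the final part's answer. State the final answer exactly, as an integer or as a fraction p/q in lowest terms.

Stage 1: cross terms: (-14*-32 - -12*-2)=424, (-12*10 - 37*-32)=1064, (37*28 - 22*10)=816, (22*22 - 15*28)=64, (15*20 - -6*22)=432, (-6*-2 - -14*20)=292; twice the area = |3092| = 3092; area = 1546; boundary points = 2 + 7 + 3 + 1 + 1 + 2 = 16; strictly interior points = area - boundary/2 + 1 = 1539; answer 1539
Stage 2: W1 = 1539; c = -15; -6*(-15)^2 + 1*(-15)^1 + 8 = (-1350) + (-15) + (8) = -1357; answer -1357

-1357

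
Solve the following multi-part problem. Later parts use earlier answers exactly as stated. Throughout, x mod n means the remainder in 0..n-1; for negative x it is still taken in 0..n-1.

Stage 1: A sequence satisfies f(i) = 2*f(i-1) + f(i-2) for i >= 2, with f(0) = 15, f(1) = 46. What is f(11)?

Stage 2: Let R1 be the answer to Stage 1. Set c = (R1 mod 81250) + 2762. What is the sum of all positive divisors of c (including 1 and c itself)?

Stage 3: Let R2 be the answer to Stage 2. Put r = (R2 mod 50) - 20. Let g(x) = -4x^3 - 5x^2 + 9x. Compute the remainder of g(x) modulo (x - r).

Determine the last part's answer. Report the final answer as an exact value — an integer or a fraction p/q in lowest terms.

-57960

Stage 1: f(2) = 2*(46) + 1*(15) = 107; iterating: f(2)=107, f(3)=260, f(4)=627, f(5)=1514, f(6)=3655, f(7)=8824, f(8)=21303, f(9)=51430, f(10)=124163, f(11)=299756; answer 299756
Stage 2: R1 = 299756; c = 58768; 58768 = 2^4 * 3673; sigma = (1 + 2 + 4 + 8 + 16) * (1 + 3673) = 31 * 3674 = 113894; answer 113894
Stage 3: R2 = 113894; r = 24; remainder = value at the root: -4*(24)^3 - 5*(24)^2 + 9*(24)^1 = (-55296) + (-2880) + (216) = -57960; answer -57960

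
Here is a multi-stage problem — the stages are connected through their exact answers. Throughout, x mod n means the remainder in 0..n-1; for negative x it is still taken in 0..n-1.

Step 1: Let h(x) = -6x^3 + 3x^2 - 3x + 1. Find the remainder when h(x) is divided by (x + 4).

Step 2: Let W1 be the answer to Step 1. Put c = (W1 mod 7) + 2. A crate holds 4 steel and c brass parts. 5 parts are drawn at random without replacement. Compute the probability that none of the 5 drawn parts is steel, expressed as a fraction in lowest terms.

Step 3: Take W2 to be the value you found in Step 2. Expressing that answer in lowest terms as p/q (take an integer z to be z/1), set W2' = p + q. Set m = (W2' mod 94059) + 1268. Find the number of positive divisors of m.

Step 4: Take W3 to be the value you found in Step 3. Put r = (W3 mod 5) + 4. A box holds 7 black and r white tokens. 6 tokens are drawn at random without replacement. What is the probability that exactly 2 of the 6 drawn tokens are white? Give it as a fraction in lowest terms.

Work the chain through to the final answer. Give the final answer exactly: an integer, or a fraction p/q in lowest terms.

35/143

Step 1: remainder = value at the root: -6*(-4)^3 + 3*(-4)^2 - 3*(-4)^1 + 1 = (384) + (48) + (12) + (1) = 445; answer 445
Step 2: W1 = 445; c = 6; total draws C(10,5) = 252; favorable C(6,5) = 6; P = 1/42; answer 1/42
Step 3: W2 = 1/42; threaded value p + q = 43; m = 1311; 1311 = 3 * 19 * 23; number of divisors = (1+1) * (1+1) * (1+1) = 8; answer 8
Step 4: W3 = 8; r = 7; total draws C(14,6) = 3003; favorable C(7,2)*C(7,4) = 735; P = 35/143; answer 35/143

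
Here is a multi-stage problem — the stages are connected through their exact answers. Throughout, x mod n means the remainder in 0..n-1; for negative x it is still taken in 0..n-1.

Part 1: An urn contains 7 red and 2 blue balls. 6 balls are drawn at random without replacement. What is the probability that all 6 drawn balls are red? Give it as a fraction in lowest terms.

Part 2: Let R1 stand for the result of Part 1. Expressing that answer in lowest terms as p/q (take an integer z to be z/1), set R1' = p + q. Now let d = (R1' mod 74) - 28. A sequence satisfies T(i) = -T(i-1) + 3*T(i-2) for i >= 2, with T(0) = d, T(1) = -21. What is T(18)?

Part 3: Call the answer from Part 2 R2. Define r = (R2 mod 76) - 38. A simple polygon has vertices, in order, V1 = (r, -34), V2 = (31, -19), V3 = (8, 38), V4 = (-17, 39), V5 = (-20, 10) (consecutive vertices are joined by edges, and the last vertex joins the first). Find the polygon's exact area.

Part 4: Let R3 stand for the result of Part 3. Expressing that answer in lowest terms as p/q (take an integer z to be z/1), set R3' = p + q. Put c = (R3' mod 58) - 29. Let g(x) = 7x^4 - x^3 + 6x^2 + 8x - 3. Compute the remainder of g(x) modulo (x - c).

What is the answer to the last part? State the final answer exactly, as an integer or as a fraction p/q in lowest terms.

9453

Part 1: total draws C(9,6) = 84; favorable C(7,6) = 7; P = 1/12; answer 1/12
Part 2: R1 = 1/12; threaded value p + q = 13; d = -15; T(2) = -1*(-21) + 3*(-15) = -24; iterating: T(2)=-24, T(3)=-39, T(4)=-33, T(5)=-84, T(6)=-15, T(7)=-237, T(8)=192, T(9)=-903, T(10)=1479, T(11)=-4188, T(12)=8625, T(13)=-21189, T(14)=47064, T(15)=-110631, T(16)=251823, T(17)=-583716, T(18)=1339185; answer 1339185
Part 3: R2 = 1339185; r = 27; cross terms: (27*-19 - 31*-34)=541, (31*38 - 8*-19)=1330, (8*39 - -17*38)=958, (-17*10 - -20*39)=610, (-20*-34 - 27*10)=410; twice the area = |3849| = 3849; area = 3849/2; answer 3849/2
Part 4: R3 = 3849/2; threaded value p + q = 3851; c = -6; remainder = value at the root: 7*(-6)^4 - 1*(-6)^3 + 6*(-6)^2 + 8*(-6)^1 - 3 = (9072) + (216) + (216) + (-48) + (-3) = 9453; answer 9453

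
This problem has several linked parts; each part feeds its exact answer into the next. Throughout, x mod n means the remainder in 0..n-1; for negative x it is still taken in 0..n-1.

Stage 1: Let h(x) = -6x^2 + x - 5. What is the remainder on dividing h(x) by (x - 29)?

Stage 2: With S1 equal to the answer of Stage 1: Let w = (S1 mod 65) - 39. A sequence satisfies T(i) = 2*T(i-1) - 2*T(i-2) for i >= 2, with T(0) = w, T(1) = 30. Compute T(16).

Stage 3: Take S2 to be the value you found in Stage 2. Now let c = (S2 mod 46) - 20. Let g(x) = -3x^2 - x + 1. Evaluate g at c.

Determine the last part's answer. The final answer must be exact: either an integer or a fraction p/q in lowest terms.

Stage 1: remainder = value at the root: -6*(29)^2 + 1*(29)^1 - 5 = (-5046) + (29) + (-5) = -5022; answer -5022
Stage 2: S1 = -5022; w = 9; T(2) = 2*(30) - 2*(9) = 42; iterating: T(2)=42, T(3)=24, T(4)=-36, T(5)=-120, T(6)=-168, T(7)=-96, T(8)=144, T(9)=480, T(10)=672, T(11)=384, T(12)=-576, T(13)=-1920, T(14)=-2688, T(15)=-1536, T(16)=2304; answer 2304
Stage 3: S2 = 2304; c = -16; -3*(-16)^2 - 1*(-16)^1 + 1 = (-768) + (16) + (1) = -751; answer -751

-751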